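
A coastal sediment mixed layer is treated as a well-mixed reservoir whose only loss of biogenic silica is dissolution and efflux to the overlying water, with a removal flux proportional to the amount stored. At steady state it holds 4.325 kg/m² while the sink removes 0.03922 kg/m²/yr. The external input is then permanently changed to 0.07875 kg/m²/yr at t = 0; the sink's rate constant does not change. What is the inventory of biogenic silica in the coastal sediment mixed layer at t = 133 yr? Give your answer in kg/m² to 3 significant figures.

7.38 kg/m²

τ = M₀/F₀ = 4.325/0.03922 = 110.3 yr; rate constant k = 1/τ.
New steady state M_∞ = F₁/k = F₁·τ = 0.07875 × 110.3 = 8.6842 kg/m².
M(t) = M_∞ + (M₀ − M_∞)·e^(−t/τ); t/τ = 133/110.3 = 1.206, so e^(−t/τ) = 0.2994.
M(t) = 8.6842 − 4.359 × 0.2994 = 7.3792 kg/m².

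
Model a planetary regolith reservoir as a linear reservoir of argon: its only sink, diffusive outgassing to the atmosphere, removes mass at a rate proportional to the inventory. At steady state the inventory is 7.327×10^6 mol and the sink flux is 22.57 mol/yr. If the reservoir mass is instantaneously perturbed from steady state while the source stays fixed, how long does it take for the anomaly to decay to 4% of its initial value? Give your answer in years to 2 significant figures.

For a linear reservoir the anomaly decays as exp(−t/τ) with τ = M/F = 7.327×10^6/22.57 = 324600 yr.
exp(−t/τ) = 0.04 ⇒ t = −τ ln(0.04) = 324600 × 3.219 = 1.045×10^6 yr.

1.0×10^6 yr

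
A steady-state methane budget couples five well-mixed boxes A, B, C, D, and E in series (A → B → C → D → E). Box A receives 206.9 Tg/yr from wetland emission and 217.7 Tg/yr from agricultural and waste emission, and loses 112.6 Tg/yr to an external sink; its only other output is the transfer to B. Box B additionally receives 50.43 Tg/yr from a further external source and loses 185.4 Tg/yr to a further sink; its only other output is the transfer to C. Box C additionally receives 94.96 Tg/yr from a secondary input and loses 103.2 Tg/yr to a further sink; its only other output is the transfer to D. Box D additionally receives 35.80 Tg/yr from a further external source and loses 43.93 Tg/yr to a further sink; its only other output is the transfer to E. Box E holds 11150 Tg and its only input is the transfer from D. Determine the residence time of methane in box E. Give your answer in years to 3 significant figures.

Box A: F(A→B) = (206.9 + 217.7) − 112.6 = 312.00 Tg/yr.
Box B: F(B→C) = (312.00 + 50.43) − 185.4 = 177.03 Tg/yr.
Box C: F(C→D) = (177.03 + 94.96) − 103.2 = 168.79 Tg/yr.
Box D: F(D→E) = (168.79 + 35.80) − 43.93 = 160.66 Tg/yr.
Box E throughput = its input = 160.66 Tg/yr; τ = 11150 / 160.66 = 69.40 yr.

69.4 yr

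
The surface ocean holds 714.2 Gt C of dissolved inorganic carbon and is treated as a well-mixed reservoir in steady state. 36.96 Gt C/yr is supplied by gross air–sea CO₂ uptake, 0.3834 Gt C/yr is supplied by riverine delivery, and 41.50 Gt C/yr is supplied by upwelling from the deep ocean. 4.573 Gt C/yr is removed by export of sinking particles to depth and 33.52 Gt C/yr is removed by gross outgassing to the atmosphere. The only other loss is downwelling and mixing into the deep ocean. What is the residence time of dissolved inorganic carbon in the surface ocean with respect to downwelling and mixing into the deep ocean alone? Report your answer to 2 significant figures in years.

At steady state ΣF_in = ΣF_out.
ΣF_in = 36.96 + 0.3834 + 41.50 = 78.843 Gt C/yr.
Downwelling and mixing into the deep ocean flux = ΣF_in − (4.573 + 33.52) = 78.843 − 38.09 = 40.75 Gt C/yr.
τ = M / F = 714.2 / 40.75 = 17.53 yr.

18 yr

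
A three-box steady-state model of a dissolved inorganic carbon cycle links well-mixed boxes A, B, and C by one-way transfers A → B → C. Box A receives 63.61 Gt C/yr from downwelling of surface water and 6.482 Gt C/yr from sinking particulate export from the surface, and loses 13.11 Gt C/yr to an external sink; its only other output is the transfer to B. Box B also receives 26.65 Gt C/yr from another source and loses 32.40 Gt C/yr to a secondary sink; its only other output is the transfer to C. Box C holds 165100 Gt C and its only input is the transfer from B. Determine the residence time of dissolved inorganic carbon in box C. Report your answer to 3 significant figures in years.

3220 yr

Box A: F(A→B) = (63.61 + 6.482) − 13.11 = 56.982 Gt C/yr.
Box B: F(B→C) = (56.982 + 26.65) − 32.40 = 51.232 Gt C/yr.
Box C throughput = its input = 51.232 Gt C/yr; τ = 165100 / 51.232 = 3223 yr.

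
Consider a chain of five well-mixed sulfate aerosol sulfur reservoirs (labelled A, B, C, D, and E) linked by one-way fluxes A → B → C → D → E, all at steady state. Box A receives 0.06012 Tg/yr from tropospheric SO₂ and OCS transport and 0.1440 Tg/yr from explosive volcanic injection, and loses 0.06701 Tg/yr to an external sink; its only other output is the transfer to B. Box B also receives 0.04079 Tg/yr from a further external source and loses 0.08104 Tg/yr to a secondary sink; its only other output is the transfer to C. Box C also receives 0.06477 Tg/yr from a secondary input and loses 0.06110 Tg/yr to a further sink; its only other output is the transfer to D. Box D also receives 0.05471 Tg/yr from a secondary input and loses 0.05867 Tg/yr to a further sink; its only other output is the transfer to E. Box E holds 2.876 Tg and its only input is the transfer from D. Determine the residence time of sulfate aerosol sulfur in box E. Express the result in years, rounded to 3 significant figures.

Box A: F(A→B) = (0.06012 + 0.1440) − 0.06701 = 0.13711 Tg/yr.
Box B: F(B→C) = (0.13711 + 0.04079) − 0.08104 = 0.096860 Tg/yr.
Box C: F(C→D) = (0.096860 + 0.06477) − 0.06110 = 0.10053 Tg/yr.
Box D: F(D→E) = (0.10053 + 0.05471) − 0.05867 = 0.096570 Tg/yr.
Box E throughput = its input = 0.096570 Tg/yr; τ = 2.876 / 0.096570 = 29.78 yr.

29.8 yr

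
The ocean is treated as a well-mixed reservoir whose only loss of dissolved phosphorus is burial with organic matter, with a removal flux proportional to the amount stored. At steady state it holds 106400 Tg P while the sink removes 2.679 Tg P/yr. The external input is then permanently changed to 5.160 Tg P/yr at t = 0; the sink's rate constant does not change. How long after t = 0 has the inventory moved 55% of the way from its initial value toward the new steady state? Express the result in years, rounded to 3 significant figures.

τ = M₀/F₀ = 106400/2.679 = 39720 yr.
The remaining gap fraction is e^(−t/τ); 55% covered ⇒ e^(−t/τ) = 0.450.
t = −τ ln(0.450) = 39720 × 0.7985 = 31710 yr.

31700 yr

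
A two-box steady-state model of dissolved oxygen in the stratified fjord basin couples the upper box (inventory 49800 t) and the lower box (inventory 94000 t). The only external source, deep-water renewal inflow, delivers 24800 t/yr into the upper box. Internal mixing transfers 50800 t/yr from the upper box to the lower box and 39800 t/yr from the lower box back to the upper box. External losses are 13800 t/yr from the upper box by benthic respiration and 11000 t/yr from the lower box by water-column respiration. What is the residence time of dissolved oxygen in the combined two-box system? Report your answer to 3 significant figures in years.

5.80 yr

Treat the two boxes together as one reservoir: the mixing fluxes between them are internal recycling, so τ = ΣM / Σ(external losses).
M_total = 49800 + 94000 = 143800 t.
ΣF_external_out = 13800 + 11000 = 24800 t/yr.
τ = M_total / ΣF_ext = 143800 / 24800 = 5.798 yr.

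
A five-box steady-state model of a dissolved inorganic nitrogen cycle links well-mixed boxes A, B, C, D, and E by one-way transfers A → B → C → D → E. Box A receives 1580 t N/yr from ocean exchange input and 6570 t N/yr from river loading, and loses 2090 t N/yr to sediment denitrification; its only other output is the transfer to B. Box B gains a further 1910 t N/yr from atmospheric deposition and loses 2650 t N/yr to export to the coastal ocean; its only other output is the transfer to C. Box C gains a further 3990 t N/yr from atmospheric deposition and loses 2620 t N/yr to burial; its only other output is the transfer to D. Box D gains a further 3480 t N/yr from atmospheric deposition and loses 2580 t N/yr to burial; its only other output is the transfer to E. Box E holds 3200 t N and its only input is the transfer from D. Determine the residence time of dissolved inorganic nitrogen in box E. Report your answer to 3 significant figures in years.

0.422 yr

Box A: F(A→B) = (1580 + 6570) − 2090 = 6060.0 t N/yr.
Box B: F(B→C) = (6060.0 + 1910) − 2650 = 5320.0 t N/yr.
Box C: F(C→D) = (5320.0 + 3990) − 2620 = 6690.0 t N/yr.
Box D: F(D→E) = (6690.0 + 3480) − 2580 = 7590.0 t N/yr.
Box E throughput = its input = 7590.0 t N/yr; τ = 3200 / 7590.0 = 0.4216 yr.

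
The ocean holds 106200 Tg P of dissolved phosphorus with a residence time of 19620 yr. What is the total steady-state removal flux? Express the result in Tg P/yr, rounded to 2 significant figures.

F = M / τ = 106200 / 19620 = 5.413 Tg P/yr.

5.4 Tg P/yr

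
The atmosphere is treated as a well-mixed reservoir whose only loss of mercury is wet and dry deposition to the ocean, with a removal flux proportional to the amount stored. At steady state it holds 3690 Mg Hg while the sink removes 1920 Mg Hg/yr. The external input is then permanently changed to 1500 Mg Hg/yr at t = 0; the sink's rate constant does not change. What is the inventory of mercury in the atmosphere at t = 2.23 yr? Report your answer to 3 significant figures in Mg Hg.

Residence time τ = M₀/F₀ = 1.922 yr. The eventual steady state is M_∞ = M₀·(F₁/F₀) = 3690 × 1500/1920 = 2882.8 Mg Hg.
The anomaly ΔM(t) = M(t) − M_∞ decays as ΔM₀·e^(−t/τ) with ΔM₀ = 3690 − 2882.8 = 807.2 Mg Hg.
At t = 2.23 yr, e^(−t/τ) = e^(−1.160) = 0.3134, so ΔM = 253.0 Mg Hg and M = 2882.8 + 253.0 = 3135.8 Mg Hg.

3140 Mg Hg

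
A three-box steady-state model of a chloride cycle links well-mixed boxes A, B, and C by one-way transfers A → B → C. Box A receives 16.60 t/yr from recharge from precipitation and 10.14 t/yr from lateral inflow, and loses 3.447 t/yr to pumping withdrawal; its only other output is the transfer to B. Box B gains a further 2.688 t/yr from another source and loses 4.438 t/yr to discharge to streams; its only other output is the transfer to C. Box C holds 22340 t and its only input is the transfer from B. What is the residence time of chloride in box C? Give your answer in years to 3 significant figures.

1040 yr

Box A: F(A→B) = (16.60 + 10.14) − 3.447 = 23.293 t/yr.
Box B: F(B→C) = (23.293 + 2.688) − 4.438 = 21.543 t/yr.
Box C throughput = its input = 21.543 t/yr; τ = 22340 / 21.543 = 1037 yr.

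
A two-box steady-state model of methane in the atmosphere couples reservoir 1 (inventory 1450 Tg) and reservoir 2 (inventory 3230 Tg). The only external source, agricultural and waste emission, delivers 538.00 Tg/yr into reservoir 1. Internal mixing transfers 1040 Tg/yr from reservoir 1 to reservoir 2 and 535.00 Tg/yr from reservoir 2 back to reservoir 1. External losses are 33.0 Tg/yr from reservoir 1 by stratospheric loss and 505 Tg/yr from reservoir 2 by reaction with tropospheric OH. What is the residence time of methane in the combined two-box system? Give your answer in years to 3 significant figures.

8.70 yr

Residence time in the combined system uses the total inventory and the total *external* removal — internal exchanges between the two boxes cancel.
M_total = 1450 + 3230 = 4680.0 Tg.
ΣF_external_out = 33.0 + 505 = 538.00 Tg/yr.
τ = M_total / ΣF_ext = 4680.0 / 538.00 = 8.699 yr.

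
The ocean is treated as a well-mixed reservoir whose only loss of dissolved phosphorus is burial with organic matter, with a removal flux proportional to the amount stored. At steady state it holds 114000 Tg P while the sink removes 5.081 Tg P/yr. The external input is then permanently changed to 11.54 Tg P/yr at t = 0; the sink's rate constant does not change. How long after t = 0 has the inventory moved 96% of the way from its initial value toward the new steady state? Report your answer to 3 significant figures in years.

72200 yr

τ = M₀/F₀ = 114000/5.081 = 22440 yr.
The remaining gap fraction is e^(−t/τ); 96% covered ⇒ e^(−t/τ) = 0.0400.
t = −τ ln(0.0400) = 22440 × 3.219 = 72220 yr.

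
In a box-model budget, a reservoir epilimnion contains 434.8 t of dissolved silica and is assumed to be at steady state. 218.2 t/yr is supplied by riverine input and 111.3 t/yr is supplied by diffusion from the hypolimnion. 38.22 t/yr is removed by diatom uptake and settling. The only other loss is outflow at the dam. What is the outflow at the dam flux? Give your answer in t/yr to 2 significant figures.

At steady state ΣF_in = ΣF_out.
ΣF_in = 218.2 + 111.3 = 329.50 t/yr.
Outflow at the dam flux = ΣF_in − (38.22) = 329.50 − 38.22 = 291.3 t/yr.

290 t/yr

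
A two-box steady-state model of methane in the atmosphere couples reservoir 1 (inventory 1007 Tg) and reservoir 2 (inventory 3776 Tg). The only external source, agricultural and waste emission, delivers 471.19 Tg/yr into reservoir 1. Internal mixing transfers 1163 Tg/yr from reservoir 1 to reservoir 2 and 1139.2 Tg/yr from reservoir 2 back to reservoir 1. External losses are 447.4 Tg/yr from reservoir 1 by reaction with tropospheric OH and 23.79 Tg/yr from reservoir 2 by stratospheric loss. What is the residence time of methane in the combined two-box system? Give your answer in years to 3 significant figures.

Treat the two boxes together as one reservoir: the mixing fluxes between them are internal recycling, so τ = ΣM / Σ(external losses).
M_total = 1007 + 3776 = 4783.0 Tg.
ΣF_external_out = 447.4 + 23.79 = 471.19 Tg/yr.
τ = M_total / ΣF_ext = 4783.0 / 471.19 = 10.15 yr.

10.2 yr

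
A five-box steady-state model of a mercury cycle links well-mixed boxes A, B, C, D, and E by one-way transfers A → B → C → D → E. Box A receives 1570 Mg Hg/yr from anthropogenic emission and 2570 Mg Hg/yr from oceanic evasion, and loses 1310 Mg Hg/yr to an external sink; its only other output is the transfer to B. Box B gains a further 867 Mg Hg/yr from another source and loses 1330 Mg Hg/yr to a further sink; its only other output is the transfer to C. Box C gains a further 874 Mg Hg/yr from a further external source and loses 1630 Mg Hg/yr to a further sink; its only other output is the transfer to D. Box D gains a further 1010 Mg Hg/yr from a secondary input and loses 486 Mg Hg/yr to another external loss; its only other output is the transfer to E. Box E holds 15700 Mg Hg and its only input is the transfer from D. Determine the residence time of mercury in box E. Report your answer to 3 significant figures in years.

Box A: F(A→B) = (1570 + 2570) − 1310 = 2830.0 Mg Hg/yr.
Box B: F(B→C) = (2830.0 + 867) − 1330 = 2367.0 Mg Hg/yr.
Box C: F(C→D) = (2367.0 + 874) − 1630 = 1611.0 Mg Hg/yr.
Box D: F(D→E) = (1611.0 + 1010) − 486 = 2135.0 Mg Hg/yr.
Box E throughput = its input = 2135.0 Mg Hg/yr; τ = 15700 / 2135.0 = 7.354 yr.

7.35 yr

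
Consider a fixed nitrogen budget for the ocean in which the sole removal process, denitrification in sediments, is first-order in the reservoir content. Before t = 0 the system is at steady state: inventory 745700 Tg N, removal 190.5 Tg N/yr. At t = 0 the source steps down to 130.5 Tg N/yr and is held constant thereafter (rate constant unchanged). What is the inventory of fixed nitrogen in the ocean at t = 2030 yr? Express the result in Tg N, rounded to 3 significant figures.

651000 Tg N

τ = M₀/F₀ = 745700/190.5 = 3914 yr; rate constant k = 1/τ.
New steady state M_∞ = F₁/k = F₁·τ = 130.5 × 3914 = 510830 Tg N.
M(t) = M_∞ + (M₀ − M_∞)·e^(−t/τ); t/τ = 2030/3914 = 0.5186, so e^(−t/τ) = 0.5954.
M(t) = 510830 + 234900 × 0.5954 = 650660 Tg N.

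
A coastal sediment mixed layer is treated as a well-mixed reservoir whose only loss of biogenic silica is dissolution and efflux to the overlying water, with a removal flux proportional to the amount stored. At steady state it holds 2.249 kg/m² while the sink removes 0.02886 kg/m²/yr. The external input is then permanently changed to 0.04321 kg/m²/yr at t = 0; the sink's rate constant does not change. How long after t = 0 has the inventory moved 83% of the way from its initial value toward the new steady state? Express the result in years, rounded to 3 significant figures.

138 yr

τ = M₀/F₀ = 2.249/0.02886 = 77.93 yr.
The remaining gap fraction is e^(−t/τ); 83% covered ⇒ e^(−t/τ) = 0.170.
t = −τ ln(0.170) = 77.93 × 1.772 = 138.1 yr.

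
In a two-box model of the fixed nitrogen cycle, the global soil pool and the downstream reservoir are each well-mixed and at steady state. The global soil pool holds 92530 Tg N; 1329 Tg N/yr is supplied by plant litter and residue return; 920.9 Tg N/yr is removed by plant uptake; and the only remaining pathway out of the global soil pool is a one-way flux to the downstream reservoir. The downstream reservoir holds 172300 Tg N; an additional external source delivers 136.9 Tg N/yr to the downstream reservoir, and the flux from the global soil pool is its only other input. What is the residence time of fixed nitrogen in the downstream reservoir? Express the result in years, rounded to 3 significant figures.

Balance the global soil pool: ΣF_in = 1329.0 Tg N/yr.
Flux to the downstream reservoir = ΣF_in − (920.9) = 408.10 Tg N/yr.
Total input to the downstream reservoir = 408.10 + 136.9 = 545.00 Tg N/yr; at steady state this equals its total output.
τ = M / F = 172300 / 545.00 = 316.1 yr.

316 yr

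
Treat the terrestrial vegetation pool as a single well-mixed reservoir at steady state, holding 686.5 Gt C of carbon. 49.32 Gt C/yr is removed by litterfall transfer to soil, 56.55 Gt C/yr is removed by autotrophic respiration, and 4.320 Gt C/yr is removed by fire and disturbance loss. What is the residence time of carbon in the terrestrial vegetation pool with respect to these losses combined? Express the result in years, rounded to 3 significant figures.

Total removal = 49.32 + 56.55 + 4.320 = 110.19 Gt C/yr.
τ = M / ΣF_out = 686.5 / 110.19 = 6.230 yr.

6.23 yr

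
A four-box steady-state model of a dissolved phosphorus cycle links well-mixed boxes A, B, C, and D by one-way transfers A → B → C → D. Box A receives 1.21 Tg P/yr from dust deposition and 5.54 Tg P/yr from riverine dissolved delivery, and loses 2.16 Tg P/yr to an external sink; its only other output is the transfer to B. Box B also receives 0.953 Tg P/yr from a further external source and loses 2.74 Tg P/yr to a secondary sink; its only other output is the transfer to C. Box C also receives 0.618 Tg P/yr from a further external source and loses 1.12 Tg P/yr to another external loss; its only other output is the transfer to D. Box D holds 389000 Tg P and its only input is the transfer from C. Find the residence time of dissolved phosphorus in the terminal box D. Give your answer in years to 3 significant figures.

Box A: F(A→B) = (1.21 + 5.54) − 2.16 = 4.5900 Tg P/yr.
Box B: F(B→C) = (4.5900 + 0.953) − 2.74 = 2.8030 Tg P/yr.
Box C: F(C→D) = (2.8030 + 0.618) − 1.12 = 2.3010 Tg P/yr.
Box D throughput = its input = 2.3010 Tg P/yr; τ = 389000 / 2.3010 = 169100 yr.

169000 yr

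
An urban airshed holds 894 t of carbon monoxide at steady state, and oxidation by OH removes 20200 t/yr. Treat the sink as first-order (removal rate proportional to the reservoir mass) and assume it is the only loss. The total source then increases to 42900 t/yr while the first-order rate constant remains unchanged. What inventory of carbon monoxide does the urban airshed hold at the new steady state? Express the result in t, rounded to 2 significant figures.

Rate constant k = F/M = 20200 / 894 = 22.60 yr⁻¹.
At the new steady state, source = k·M_new ⇒ M_new = 42900 / 22.60 = 1899 t.
(Equivalently M_new = M × F_new/F_old = 894 × 42900/20200.)

1900 t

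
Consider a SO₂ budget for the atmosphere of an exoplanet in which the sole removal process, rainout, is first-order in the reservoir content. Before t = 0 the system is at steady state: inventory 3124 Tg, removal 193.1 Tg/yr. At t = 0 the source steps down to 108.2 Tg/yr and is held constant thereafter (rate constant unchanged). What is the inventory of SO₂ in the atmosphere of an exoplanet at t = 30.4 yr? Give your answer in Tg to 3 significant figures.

1960 Tg

Residence time τ = M₀/F₀ = 16.18 yr. The eventual steady state is M_∞ = M₀·(F₁/F₀) = 3124 × 108.2/193.1 = 1750.5 Tg.
The anomaly ΔM(t) = M(t) − M_∞ decays as ΔM₀·e^(−t/τ) with ΔM₀ = 3124 − 1750.5 = 1374 Tg.
At t = 30.4 yr, e^(−t/τ) = e^(−1.879) = 0.1527, so ΔM = 209.8 Tg and M = 1750.5 + 209.8 = 1960.3 Tg.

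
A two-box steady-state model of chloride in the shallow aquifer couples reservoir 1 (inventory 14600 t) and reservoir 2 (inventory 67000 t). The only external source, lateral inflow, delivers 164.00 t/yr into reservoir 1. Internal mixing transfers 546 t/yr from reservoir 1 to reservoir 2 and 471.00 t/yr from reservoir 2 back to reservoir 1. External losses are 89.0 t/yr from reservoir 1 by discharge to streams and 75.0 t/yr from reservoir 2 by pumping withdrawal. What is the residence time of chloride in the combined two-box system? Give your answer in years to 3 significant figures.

For the system as a whole, the A↔B exchange is internal and contributes nothing to the throughput; only the external sinks remove mass.
M_total = 14600 + 67000 = 81600 t.
ΣF_external_out = 89.0 + 75.0 = 164.00 t/yr.
τ = M_total / ΣF_ext = 81600 / 164.00 = 497.6 yr.

498 yr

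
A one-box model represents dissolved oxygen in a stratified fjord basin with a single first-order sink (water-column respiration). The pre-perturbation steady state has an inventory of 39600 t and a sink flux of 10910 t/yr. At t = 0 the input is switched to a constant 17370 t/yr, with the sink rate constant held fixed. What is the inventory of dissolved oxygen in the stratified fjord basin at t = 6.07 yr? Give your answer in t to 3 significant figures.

τ = M₀/F₀ = 39600/10910 = 3.630 yr; rate constant k = 1/τ.
New steady state M_∞ = F₁/k = F₁·τ = 17370 × 3.630 = 63048 t.
M(t) = M_∞ + (M₀ − M_∞)·e^(−t/τ); t/τ = 6.07/3.630 = 1.672, so e^(−t/τ) = 0.1878.
M(t) = 63048 − 23450 × 0.1878 = 58644 t.

58600 t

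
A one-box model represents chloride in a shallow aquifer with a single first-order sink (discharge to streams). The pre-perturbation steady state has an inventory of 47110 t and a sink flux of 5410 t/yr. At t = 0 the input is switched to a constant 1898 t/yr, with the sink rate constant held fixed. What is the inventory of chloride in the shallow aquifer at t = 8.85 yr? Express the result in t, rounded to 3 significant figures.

The sink rate constant is k = F₀/M₀ = 5410/47110 = 0.1148 yr⁻¹.
Solving dM/dt = F₁ − kM with M(0) = M₀ gives M(t) = F₁/k + (M₀ − F₁/k)·e^(−kt).
F₁/k = 1898/0.1148 = 16528 t; kt = 0.1148 × 8.85 = 1.016, e^(−kt) = 0.3619.
M(8.85) = 16528 + (47110 − 16528) × 0.3619 = 16528 + 11070 = 27596 t.

27600 t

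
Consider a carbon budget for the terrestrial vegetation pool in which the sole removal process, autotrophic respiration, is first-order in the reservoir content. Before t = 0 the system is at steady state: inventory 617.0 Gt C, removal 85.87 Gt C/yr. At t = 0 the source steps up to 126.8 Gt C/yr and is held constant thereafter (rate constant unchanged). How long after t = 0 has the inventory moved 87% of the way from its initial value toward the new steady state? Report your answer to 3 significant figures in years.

14.7 yr

τ = M₀/F₀ = 617.0/85.87 = 7.185 yr.
The remaining gap fraction is e^(−t/τ); 87% covered ⇒ e^(−t/τ) = 0.130.
t = −τ ln(0.130) = 7.185 × 2.040 = 14.66 yr.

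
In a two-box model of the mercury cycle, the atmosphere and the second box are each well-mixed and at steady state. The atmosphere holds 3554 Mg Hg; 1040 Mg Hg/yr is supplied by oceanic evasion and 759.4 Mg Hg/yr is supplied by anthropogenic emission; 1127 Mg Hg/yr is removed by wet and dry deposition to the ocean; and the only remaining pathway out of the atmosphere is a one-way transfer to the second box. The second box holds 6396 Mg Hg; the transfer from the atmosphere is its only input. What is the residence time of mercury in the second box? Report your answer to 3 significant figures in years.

Balance the atmosphere: ΣF_in = 1040 + 759.4 = 1799.4 Mg Hg/yr.
Transfer to the second box = ΣF_in − (1127) = 672.40 Mg Hg/yr.
At steady state the output of the second box equals its input, 672.40 Mg Hg/yr.
τ = M / F = 6396 / 672.40 = 9.512 yr.

9.51 yr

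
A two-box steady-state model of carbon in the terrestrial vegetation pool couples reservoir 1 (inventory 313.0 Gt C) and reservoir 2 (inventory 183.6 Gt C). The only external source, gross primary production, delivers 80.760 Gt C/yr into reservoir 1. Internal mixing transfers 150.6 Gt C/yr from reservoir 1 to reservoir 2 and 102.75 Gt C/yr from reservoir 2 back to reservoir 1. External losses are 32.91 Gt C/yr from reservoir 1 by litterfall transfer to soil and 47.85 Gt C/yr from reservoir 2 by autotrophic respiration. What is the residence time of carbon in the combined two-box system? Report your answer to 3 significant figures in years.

Treat the two boxes together as one reservoir: the mixing fluxes between them are internal recycling, so τ = ΣM / Σ(external losses).
M_total = 313.0 + 183.6 = 496.60 Gt C.
ΣF_external_out = 32.91 + 47.85 = 80.760 Gt C/yr.
τ = M_total / ΣF_ext = 496.60 / 80.760 = 6.149 yr.

6.15 yr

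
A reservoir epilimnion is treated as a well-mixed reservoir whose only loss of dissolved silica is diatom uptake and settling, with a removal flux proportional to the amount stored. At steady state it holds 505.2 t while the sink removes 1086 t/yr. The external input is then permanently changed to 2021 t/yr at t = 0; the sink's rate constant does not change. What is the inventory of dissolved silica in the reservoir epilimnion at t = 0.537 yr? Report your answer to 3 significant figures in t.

803 t

Residence time τ = M₀/F₀ = 0.4652 yr. The eventual steady state is M_∞ = M₀·(F₁/F₀) = 505.2 × 2021/1086 = 940.16 t.
The anomaly ΔM(t) = M(t) − M_∞ decays as ΔM₀·e^(−t/τ) with ΔM₀ = 505.2 − 940.16 = −435.0 t.
At t = 0.537 yr, e^(−t/τ) = e^(−1.154) = 0.3153, so ΔM = −137.1 t and M = 940.16 − 137.1 = 803.03 t.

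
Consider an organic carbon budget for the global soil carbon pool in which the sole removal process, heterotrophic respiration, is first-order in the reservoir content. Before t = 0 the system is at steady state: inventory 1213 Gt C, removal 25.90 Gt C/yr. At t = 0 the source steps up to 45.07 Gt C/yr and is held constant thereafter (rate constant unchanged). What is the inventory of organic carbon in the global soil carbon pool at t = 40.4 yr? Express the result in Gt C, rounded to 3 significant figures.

1730 Gt C

τ = M₀/F₀ = 1213/25.90 = 46.83 yr; rate constant k = 1/τ.
New steady state M_∞ = F₁/k = F₁·τ = 45.07 × 46.83 = 2110.8 Gt C.
M(t) = M_∞ + (M₀ − M_∞)·e^(−t/τ); t/τ = 40.4/46.83 = 0.8626, so e^(−t/τ) = 0.4221.
M(t) = 2110.8 − 897.8 × 0.4221 = 1731.9 Gt C.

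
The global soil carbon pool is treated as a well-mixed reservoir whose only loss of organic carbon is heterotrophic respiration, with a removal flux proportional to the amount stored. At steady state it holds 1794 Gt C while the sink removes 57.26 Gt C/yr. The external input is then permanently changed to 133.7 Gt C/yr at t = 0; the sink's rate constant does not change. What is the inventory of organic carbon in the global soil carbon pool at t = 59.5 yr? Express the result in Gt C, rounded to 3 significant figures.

3830 Gt C

The sink rate constant is k = F₀/M₀ = 57.26/1794 = 0.03192 yr⁻¹.
Solving dM/dt = F₁ − kM with M(0) = M₀ gives M(t) = F₁/k + (M₀ − F₁/k)·e^(−kt).
F₁/k = 133.7/0.03192 = 4188.9 Gt C; kt = 0.03192 × 59.5 = 1.899, e^(−kt) = 0.1497.
M(59.5) = 4188.9 + (1794 − 4188.9) × 0.1497 = 4188.9 − 358.5 = 3830.4 Gt C.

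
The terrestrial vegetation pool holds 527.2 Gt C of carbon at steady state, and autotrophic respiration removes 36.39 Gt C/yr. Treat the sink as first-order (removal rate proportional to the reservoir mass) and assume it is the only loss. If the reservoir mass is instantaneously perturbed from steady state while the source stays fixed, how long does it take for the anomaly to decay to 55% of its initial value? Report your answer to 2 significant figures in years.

For a linear reservoir the anomaly decays as exp(−t/τ) with τ = M/F = 527.2/36.39 = 14.49 yr.
exp(−t/τ) = 0.55 ⇒ t = −τ ln(0.55) = 14.49 × 0.5978 = 8.661 yr.

8.7 yr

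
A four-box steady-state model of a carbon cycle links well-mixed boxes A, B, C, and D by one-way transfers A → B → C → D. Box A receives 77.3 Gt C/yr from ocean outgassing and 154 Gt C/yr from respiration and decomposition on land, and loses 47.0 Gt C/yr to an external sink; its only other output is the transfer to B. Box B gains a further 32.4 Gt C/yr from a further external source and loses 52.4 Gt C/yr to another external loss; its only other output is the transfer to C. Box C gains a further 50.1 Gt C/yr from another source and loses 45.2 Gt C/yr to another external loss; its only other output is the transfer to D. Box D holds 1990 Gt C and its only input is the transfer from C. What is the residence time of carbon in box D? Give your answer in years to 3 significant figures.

11.8 yr

Box A: F(A→B) = (77.3 + 154) − 47.0 = 184.30 Gt C/yr.
Box B: F(B→C) = (184.30 + 32.4) − 52.4 = 164.30 Gt C/yr.
Box C: F(C→D) = (164.30 + 50.1) − 45.2 = 169.20 Gt C/yr.
Box D throughput = its input = 169.20 Gt C/yr; τ = 1990 / 169.20 = 11.76 yr.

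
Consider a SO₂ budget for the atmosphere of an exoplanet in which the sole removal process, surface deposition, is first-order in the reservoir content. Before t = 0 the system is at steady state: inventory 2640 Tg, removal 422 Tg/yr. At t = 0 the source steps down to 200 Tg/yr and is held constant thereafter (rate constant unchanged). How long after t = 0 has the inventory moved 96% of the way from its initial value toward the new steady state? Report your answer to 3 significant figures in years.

20.1 yr

τ = M₀/F₀ = 2640/422 = 6.256 yr.
The remaining gap fraction is e^(−t/τ); 96% covered ⇒ e^(−t/τ) = 0.0400.
t = −τ ln(0.0400) = 6.256 × 3.219 = 20.14 yr.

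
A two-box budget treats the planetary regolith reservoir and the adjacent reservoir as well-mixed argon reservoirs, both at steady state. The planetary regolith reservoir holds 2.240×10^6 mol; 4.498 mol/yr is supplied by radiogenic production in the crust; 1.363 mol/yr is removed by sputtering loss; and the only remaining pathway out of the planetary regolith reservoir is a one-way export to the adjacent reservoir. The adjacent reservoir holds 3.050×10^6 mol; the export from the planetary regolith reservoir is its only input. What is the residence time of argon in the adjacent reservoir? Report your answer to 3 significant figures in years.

Balance the planetary regolith reservoir: ΣF_in = 4.4980 mol/yr.
Export to the adjacent reservoir = ΣF_in − (1.363) = 3.1350 mol/yr.
At steady state the output of the adjacent reservoir equals its input, 3.1350 mol/yr.
τ = M / F = 3.050×10^6 / 3.1350 = 972900 yr.

973000 yr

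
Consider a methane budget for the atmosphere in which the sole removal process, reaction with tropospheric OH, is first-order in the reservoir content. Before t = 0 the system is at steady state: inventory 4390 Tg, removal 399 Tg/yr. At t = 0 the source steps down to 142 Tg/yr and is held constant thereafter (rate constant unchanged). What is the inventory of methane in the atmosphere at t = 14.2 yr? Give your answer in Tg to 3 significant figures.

2340 Tg

The sink rate constant is k = F₀/M₀ = 399/4390 = 0.09089 yr⁻¹.
Solving dM/dt = F₁ − kM with M(0) = M₀ gives M(t) = F₁/k + (M₀ − F₁/k)·e^(−kt).
F₁/k = 142/0.09089 = 1562.4 Tg; kt = 0.09089 × 14.2 = 1.291, e^(−kt) = 0.2751.
M(14.2) = 1562.4 + (4390 − 1562.4) × 0.2751 = 1562.4 + 777.9 = 2340.2 Tg.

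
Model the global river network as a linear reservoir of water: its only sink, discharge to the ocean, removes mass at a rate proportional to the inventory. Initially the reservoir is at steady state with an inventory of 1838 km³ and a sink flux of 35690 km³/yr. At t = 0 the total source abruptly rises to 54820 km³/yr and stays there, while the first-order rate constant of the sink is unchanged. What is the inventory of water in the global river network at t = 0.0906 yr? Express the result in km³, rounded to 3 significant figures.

Residence time τ = M₀/F₀ = 0.05150 yr. The eventual steady state is M_∞ = M₀·(F₁/F₀) = 1838 × 54820/35690 = 2823.2 km³.
The anomaly ΔM(t) = M(t) − M_∞ decays as ΔM₀·e^(−t/τ) with ΔM₀ = 1838 − 2823.2 = −985.2 km³.
At t = 0.0906 yr, e^(−t/τ) = e^(−1.759) = 0.1722, so ΔM = −169.6 km³ and M = 2823.2 − 169.6 = 2653.6 km³.

2650 km³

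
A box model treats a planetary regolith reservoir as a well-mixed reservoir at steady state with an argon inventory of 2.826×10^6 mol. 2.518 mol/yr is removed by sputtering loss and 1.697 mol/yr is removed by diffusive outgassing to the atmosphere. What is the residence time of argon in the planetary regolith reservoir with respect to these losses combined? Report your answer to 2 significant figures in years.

670000 yr

Total removal = 2.518 + 1.697 = 4.2150 mol/yr.
τ = M / ΣF_out = 2.826×10^6 / 4.2150 = 670500 yr.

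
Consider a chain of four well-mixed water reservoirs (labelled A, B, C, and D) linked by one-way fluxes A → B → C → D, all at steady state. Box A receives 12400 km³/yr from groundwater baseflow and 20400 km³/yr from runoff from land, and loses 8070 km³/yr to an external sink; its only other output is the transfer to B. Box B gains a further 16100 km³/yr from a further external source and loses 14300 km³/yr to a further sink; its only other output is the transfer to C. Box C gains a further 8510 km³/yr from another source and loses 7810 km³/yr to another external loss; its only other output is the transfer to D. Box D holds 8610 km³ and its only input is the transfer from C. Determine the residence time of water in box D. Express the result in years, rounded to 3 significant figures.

0.316 yr

Box A: F(A→B) = (12400 + 20400) − 8070 = 24730 km³/yr.
Box B: F(B→C) = (24730 + 16100) − 14300 = 26530 km³/yr.
Box C: F(C→D) = (26530 + 8510) − 7810 = 27230 km³/yr.
Box D throughput = its input = 27230 km³/yr; τ = 8610 / 27230 = 0.3162 yr.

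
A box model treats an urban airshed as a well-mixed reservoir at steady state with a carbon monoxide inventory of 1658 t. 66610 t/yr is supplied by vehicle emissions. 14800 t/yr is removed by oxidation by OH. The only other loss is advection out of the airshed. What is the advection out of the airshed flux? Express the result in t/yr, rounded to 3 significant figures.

51800 t/yr

At steady state ΣF_in = ΣF_out.
ΣF_in = 66610 t/yr.
Advection out of the airshed flux = ΣF_in − (14800) = 66610 − 14800 = 51810 t/yr.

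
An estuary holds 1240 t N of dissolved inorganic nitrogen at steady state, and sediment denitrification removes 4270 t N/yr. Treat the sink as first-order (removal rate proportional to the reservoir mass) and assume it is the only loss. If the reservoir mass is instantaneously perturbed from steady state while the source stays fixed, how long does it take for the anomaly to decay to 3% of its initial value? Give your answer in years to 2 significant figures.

1.0 yr

For a linear reservoir the anomaly decays as exp(−t/τ) with τ = M/F = 1240/4270 = 0.2904 yr.
exp(−t/τ) = 0.03 ⇒ t = −τ ln(0.03) = 0.2904 × 3.507 = 1.018 yr.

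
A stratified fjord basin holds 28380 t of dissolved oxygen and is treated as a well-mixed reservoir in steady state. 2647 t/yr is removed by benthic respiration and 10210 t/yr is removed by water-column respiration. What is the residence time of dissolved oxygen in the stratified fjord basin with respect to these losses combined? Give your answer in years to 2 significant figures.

Total removal = 2647 + 10210 = 12857 t/yr.
τ = M / ΣF_out = 28380 / 12857 = 2.207 yr.

2.2 yr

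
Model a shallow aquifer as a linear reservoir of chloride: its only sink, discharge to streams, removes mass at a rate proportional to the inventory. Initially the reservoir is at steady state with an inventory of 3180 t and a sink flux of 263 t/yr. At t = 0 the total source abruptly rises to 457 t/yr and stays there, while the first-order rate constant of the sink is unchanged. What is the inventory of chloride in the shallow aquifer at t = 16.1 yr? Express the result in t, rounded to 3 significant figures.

τ = M₀/F₀ = 3180/263 = 12.09 yr; rate constant k = 1/τ.
New steady state M_∞ = F₁/k = F₁·τ = 457 × 12.09 = 5525.7 t.
M(t) = M_∞ + (M₀ − M_∞)·e^(−t/τ); t/τ = 16.1/12.09 = 1.332, so e^(−t/τ) = 0.2641.
M(t) = 5525.7 − 2346 × 0.2641 = 4906.3 t.

4910 t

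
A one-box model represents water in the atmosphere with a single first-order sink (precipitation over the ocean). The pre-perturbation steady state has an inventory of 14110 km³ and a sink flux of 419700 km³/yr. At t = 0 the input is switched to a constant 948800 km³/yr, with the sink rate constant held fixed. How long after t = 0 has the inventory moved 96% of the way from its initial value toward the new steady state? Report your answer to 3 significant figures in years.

τ = M₀/F₀ = 14110/419700 = 0.03362 yr.
The remaining gap fraction is e^(−t/τ); 96% covered ⇒ e^(−t/τ) = 0.0400.
t = −τ ln(0.0400) = 0.03362 × 3.219 = 0.1082 yr.

0.108 yr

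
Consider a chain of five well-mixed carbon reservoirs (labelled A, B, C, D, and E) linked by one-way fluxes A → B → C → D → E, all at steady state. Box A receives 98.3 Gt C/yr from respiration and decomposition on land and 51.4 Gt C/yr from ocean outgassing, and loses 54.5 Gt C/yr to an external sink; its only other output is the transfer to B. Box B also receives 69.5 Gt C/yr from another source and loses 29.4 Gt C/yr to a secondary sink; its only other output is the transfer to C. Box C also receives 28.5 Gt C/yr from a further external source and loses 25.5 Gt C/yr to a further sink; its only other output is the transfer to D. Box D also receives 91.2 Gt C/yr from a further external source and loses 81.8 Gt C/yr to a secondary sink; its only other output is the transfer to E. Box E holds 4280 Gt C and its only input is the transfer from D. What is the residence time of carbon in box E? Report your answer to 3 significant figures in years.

Box A: F(A→B) = (98.3 + 51.4) − 54.5 = 95.200 Gt C/yr.
Box B: F(B→C) = (95.200 + 69.5) − 29.4 = 135.30 Gt C/yr.
Box C: F(C→D) = (135.30 + 28.5) − 25.5 = 138.30 Gt C/yr.
Box D: F(D→E) = (138.30 + 91.2) − 81.8 = 147.70 Gt C/yr.
Box E throughput = its input = 147.70 Gt C/yr; τ = 4280 / 147.70 = 28.98 yr.

29.0 yr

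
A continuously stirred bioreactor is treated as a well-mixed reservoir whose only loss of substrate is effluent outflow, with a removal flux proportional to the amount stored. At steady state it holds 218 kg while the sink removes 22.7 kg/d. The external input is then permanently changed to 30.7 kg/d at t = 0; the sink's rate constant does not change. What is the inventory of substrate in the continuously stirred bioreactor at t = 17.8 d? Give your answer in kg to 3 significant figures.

283 kg

Residence time τ = M₀/F₀ = 9.604 d. The eventual steady state is M_∞ = M₀·(F₁/F₀) = 218 × 30.7/22.7 = 294.83 kg.
The anomaly ΔM(t) = M(t) − M_∞ decays as ΔM₀·e^(−t/τ) with ΔM₀ = 218 − 294.83 = −76.83 kg.
At t = 17.8 d, e^(−t/τ) = e^(−1.853) = 0.1567, so ΔM = −12.04 kg and M = 294.83 − 12.04 = 282.79 kg.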